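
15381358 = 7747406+7633952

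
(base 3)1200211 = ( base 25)1OC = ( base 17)44d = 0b10011010101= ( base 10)1237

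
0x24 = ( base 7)51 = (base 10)36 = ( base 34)12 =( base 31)15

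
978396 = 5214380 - 4235984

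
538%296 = 242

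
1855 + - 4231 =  - 2376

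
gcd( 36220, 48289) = 1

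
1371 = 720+651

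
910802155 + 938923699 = 1849725854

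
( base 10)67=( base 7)124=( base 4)1003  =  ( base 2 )1000011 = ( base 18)3D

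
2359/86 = 2359/86 =27.43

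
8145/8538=2715/2846 = 0.95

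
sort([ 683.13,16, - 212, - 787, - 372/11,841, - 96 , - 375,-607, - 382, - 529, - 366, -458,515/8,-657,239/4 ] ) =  [ - 787,- 657, -607, - 529,  -  458,  -  382, - 375, - 366,  -  212, - 96, -372/11, 16,239/4,515/8,683.13,841 ]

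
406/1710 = 203/855 =0.24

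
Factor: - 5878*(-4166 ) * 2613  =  2^2*3^1*13^1 * 67^1*2083^1*2939^1=   63986485524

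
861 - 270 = 591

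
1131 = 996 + 135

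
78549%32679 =13191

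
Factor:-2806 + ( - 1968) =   -  4774= - 2^1*7^1 * 11^1*31^1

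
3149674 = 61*51634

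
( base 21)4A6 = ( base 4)132330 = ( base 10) 1980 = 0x7BC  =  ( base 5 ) 30410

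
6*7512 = 45072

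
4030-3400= 630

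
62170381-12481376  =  49689005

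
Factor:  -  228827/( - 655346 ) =2^(-1 )*23^1*9949^1*327673^( - 1 ) 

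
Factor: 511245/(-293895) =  - 311^( - 1 )*541^1 = - 541/311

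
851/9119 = 851/9119  =  0.09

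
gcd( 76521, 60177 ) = 3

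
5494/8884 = 2747/4442=0.62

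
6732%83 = 9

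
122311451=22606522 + 99704929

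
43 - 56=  - 13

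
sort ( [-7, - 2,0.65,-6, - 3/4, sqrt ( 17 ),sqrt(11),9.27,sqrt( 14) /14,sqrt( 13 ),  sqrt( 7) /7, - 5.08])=[ -7, - 6, - 5.08, - 2 ,-3/4 , sqrt (14) /14,sqrt( 7) /7, 0.65, sqrt(11), sqrt(13),sqrt( 17 ), 9.27] 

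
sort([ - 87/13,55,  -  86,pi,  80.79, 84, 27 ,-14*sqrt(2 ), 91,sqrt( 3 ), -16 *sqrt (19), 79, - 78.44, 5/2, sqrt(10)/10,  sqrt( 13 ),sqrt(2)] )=[ - 86, - 78.44, - 16*sqrt(19 ), - 14 * sqrt (2), - 87/13,  sqrt(10 ) /10, sqrt ( 2 ), sqrt(3) , 5/2, pi, sqrt(13 ) , 27,55 , 79,  80.79, 84,  91 ]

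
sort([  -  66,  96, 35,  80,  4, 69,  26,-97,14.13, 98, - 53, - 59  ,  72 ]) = [ - 97, - 66 , - 59, - 53,4 , 14.13, 26,35 , 69,  72,80, 96,98]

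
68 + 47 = 115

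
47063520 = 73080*644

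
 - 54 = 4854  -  4908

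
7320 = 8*915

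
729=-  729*( - 1 )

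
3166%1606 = 1560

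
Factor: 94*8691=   816954 = 2^1*3^1*47^1*2897^1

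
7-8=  - 1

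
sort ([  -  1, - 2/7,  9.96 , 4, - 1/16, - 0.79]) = [ - 1, - 0.79 , - 2/7, - 1/16, 4,9.96]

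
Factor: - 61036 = - 2^2*15259^1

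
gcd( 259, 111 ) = 37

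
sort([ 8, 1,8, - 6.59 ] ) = [ - 6.59,1,8,8] 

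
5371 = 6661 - 1290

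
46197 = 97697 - 51500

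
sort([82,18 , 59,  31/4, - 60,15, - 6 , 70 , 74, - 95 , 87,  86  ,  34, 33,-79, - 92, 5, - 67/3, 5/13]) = [ - 95, - 92,-79, - 60, - 67/3,-6, 5/13, 5,  31/4,15,18,33, 34, 59 , 70 , 74, 82, 86, 87]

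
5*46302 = 231510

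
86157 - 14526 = 71631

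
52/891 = 52/891  =  0.06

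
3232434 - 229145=3003289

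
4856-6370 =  - 1514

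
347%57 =5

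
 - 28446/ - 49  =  28446/49 = 580.53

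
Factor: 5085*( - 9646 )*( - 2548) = 124979170680 = 2^3  *3^2 *5^1*7^3 *13^2*53^1 * 113^1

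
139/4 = 34  +  3/4  =  34.75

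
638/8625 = 638/8625 =0.07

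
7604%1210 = 344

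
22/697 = 22/697 = 0.03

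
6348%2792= 764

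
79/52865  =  79/52865  =  0.00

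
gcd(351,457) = 1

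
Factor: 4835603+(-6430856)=  -  1595253=- 3^1*11^1*48341^1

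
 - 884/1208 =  - 1+81/302 = - 0.73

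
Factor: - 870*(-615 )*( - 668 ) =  - 357413400 = - 2^3*3^2*5^2*29^1*41^1*167^1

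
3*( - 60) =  - 180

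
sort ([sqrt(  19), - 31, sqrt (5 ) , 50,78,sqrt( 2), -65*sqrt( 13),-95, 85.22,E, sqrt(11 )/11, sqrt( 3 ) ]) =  [ - 65*sqrt ( 13),-95,-31, sqrt ( 11 ) /11, sqrt( 2), sqrt( 3),sqrt( 5), E  ,  sqrt(19) , 50,78, 85.22]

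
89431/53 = 89431/53=1687.38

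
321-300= 21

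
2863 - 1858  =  1005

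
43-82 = - 39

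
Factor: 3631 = 3631^1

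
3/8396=3/8396 = 0.00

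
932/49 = 932/49 =19.02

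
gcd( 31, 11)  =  1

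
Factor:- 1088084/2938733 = - 2^2*7^ ( - 1)*11827^1*18253^(  -  1 )=- 47308/127771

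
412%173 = 66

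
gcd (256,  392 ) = 8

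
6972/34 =3486/17 = 205.06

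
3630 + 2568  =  6198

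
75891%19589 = 17124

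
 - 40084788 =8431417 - 48516205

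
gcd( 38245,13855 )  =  5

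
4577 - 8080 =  - 3503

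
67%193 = 67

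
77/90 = 77/90 = 0.86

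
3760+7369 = 11129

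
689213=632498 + 56715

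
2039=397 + 1642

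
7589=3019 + 4570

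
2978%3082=2978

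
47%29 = 18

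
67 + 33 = 100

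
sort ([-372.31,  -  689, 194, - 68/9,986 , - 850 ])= [ - 850, - 689,-372.31, - 68/9, 194, 986 ]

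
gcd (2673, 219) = 3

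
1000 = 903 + 97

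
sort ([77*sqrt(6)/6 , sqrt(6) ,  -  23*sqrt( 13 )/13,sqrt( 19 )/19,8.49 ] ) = [ - 23*sqrt (13 ) /13, sqrt( 19 ) /19, sqrt(6) , 8.49,  77*sqrt( 6 )/6]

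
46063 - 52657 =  - 6594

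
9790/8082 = 1  +  854/4041 = 1.21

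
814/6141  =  814/6141 = 0.13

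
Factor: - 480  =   - 2^5*3^1*5^1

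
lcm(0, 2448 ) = 0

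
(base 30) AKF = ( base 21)10gi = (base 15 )2cb0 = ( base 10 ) 9615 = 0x258f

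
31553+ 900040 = 931593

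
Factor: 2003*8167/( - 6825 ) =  - 16358501/6825 = - 3^( - 1 )*5^( -2)*7^ (- 1)*13^(  -  1)*2003^1*8167^1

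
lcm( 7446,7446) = 7446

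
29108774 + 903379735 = 932488509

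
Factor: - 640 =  - 2^7 *5^1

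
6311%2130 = 2051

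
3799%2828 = 971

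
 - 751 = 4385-5136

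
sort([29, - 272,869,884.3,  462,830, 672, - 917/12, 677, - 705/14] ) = [ - 272, - 917/12, - 705/14, 29,  462, 672, 677 , 830,869, 884.3]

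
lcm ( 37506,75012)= 75012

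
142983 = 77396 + 65587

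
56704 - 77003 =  - 20299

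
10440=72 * 145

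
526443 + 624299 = 1150742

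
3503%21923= 3503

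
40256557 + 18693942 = 58950499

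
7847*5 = 39235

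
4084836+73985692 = 78070528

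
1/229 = 1/229  =  0.00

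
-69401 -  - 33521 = - 35880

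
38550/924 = 41+ 111/154 = 41.72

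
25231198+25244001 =50475199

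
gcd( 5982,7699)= 1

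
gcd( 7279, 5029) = 1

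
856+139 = 995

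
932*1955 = 1822060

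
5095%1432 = 799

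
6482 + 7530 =14012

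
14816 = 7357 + 7459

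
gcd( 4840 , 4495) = 5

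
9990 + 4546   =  14536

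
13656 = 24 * 569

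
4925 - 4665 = 260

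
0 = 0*8027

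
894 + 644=1538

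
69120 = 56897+12223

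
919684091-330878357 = 588805734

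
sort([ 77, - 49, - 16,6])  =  [-49, - 16 , 6,77] 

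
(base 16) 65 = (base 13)7A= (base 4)1211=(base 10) 101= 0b1100101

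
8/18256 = 1/2282 = 0.00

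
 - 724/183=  - 4 + 8/183 = - 3.96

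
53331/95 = 53331/95 = 561.38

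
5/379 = 5/379 = 0.01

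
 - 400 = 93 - 493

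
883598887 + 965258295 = 1848857182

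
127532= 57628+69904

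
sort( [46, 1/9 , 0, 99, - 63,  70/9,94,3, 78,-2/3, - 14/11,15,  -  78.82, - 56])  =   [ - 78.82, - 63,-56, - 14/11,-2/3,0,1/9 , 3,70/9, 15, 46, 78, 94, 99]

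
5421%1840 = 1741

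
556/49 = 556/49  =  11.35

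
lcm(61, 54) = 3294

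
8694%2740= 474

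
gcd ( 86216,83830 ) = 2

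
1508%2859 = 1508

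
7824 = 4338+3486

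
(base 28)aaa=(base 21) I93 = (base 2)1111111000010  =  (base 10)8130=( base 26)c0i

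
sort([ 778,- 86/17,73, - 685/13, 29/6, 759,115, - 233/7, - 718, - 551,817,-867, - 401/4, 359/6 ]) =[-867, - 718,  -  551, - 401/4, - 685/13,-233/7, - 86/17,29/6,359/6, 73,115,759,778,817 ]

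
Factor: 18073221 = 3^1*1049^1* 5743^1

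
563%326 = 237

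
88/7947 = 88/7947 = 0.01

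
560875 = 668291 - 107416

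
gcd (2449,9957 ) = 1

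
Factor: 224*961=215264 = 2^5*7^1*31^2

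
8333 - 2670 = 5663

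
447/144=3 + 5/48=3.10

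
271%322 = 271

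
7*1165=8155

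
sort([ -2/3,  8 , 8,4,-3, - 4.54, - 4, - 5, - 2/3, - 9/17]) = [ - 5, - 4.54, - 4, - 3, - 2/3, - 2/3 ,-9/17, 4,8,  8 ]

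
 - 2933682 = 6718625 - 9652307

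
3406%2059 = 1347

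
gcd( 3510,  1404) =702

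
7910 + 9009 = 16919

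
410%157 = 96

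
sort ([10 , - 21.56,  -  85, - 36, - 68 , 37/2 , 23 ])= [ - 85, - 68, - 36,- 21.56,10,37/2,23]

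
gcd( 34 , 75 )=1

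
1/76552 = 1/76552 = 0.00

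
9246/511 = 9246/511 =18.09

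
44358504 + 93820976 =138179480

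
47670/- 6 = -7945/1 = - 7945.00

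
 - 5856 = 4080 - 9936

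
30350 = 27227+3123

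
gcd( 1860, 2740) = 20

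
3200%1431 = 338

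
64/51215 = 64/51215 = 0.00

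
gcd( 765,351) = 9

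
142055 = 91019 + 51036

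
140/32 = 4 + 3/8= 4.38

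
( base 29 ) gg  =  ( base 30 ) g0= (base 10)480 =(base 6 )2120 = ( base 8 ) 740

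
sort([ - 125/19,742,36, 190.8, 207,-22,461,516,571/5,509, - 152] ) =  [ - 152, - 22 ,-125/19  ,  36,  571/5,190.8 , 207, 461,509 , 516, 742 ]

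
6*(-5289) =-31734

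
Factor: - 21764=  - 2^2*5441^1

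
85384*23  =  1963832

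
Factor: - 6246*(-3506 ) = 2^2*3^2* 347^1*1753^1 = 21898476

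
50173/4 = 12543 + 1/4 = 12543.25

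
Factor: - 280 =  - 2^3*5^1*7^1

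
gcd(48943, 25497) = 1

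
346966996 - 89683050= 257283946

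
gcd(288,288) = 288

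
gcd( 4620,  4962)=6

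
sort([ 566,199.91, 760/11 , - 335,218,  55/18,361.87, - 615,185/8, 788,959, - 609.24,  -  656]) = [ - 656, - 615, - 609.24, - 335, 55/18,185/8,760/11, 199.91, 218, 361.87, 566, 788,959] 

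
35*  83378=2918230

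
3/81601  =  3/81601= 0.00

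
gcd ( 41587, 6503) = 7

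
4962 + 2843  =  7805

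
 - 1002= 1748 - 2750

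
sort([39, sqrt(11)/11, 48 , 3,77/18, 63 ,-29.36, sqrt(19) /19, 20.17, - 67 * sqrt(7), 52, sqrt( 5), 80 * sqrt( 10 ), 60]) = [ - 67*sqrt( 7), - 29.36,sqrt ( 19)/19,sqrt( 11)/11, sqrt(5),3, 77/18,20.17,39, 48, 52,  60,63,80*sqrt( 10)]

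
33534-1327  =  32207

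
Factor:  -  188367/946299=  -  29^( - 1)*37^1*73^(-1)*149^( - 1) * 1697^1 = -62789/315433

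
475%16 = 11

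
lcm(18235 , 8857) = 309995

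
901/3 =901/3 = 300.33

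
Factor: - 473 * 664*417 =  - 130968024 = -  2^3 * 3^1*11^1 * 43^1*83^1 * 139^1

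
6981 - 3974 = 3007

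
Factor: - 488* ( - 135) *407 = 2^3*3^3 * 5^1 * 11^1*37^1*61^1 = 26813160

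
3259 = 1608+1651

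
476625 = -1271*( -375)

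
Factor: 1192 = 2^3*149^1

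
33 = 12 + 21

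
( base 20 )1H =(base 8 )45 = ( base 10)37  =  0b100101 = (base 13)2B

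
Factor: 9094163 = 13^1*223^1* 3137^1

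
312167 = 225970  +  86197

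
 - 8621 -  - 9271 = 650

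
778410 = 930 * 837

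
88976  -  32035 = 56941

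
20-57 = -37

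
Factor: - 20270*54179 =-2^1*5^1*17^1*2027^1 * 3187^1 = -1098208330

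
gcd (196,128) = 4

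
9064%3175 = 2714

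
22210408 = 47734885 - 25524477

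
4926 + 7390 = 12316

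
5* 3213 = 16065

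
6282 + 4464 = 10746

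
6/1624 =3/812   =  0.00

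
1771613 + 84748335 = 86519948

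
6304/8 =788=788.00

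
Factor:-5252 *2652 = -13928304 =- 2^4*3^1*13^2*17^1*101^1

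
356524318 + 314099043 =670623361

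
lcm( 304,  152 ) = 304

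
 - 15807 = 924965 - 940772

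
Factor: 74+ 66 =2^2*5^1*7^1 = 140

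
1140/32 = 35+5/8 = 35.62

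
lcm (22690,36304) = 181520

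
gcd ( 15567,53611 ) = 1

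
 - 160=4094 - 4254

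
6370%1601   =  1567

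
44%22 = 0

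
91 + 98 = 189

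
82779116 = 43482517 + 39296599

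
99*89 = 8811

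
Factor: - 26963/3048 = -2^( - 3)*3^ ( - 1 )*59^1*127^ (-1) * 457^1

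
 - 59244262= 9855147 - 69099409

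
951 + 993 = 1944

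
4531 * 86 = 389666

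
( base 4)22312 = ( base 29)nr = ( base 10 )694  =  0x2b6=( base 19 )1ha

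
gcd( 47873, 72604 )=7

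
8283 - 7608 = 675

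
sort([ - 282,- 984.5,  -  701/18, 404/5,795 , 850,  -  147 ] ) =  [ - 984.5,  -  282,-147 , - 701/18,  404/5, 795, 850 ]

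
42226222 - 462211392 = -419985170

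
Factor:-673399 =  - 673399^1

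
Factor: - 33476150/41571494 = - 5^2 * 17^( - 2)*29^1*71^( - 1 ) * 1013^( - 1) * 23087^1  =  - 16738075/20785747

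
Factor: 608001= 3^1  *  202667^1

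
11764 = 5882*2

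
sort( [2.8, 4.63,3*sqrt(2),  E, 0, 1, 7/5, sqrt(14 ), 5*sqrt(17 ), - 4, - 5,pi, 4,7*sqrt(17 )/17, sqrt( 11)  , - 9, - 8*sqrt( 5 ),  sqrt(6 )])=[-8*sqrt (5 ),-9, - 5, - 4 , 0 , 1, 7/5,7*sqrt ( 17)/17,  sqrt( 6), E, 2.8,pi,  sqrt ( 11 ),sqrt( 14 ),4,3*sqrt( 2),4.63, 5*sqrt(17)]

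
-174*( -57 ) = 9918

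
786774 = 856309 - 69535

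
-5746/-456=12 + 137/228 = 12.60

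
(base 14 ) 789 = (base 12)A45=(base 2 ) 10111010101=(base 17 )52E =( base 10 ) 1493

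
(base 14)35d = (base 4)22133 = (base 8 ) 1237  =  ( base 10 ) 671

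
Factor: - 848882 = -2^1*19^1*89^1*251^1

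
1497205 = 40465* 37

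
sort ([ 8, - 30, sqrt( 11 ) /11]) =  [ - 30,sqrt(11 )/11,8] 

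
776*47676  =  36996576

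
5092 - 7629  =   - 2537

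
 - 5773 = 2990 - 8763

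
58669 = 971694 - 913025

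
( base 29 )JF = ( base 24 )ne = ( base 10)566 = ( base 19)1AF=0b1000110110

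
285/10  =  57/2= 28.50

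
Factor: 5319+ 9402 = 14721= 3^1 * 7^1*701^1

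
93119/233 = 399+152/233 = 399.65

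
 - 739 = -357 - 382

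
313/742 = 313/742 = 0.42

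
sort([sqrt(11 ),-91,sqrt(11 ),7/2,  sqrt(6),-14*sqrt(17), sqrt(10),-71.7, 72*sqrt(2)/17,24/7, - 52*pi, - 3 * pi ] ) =[-52*pi, - 91, - 71.7 , - 14*sqrt(17 )  ,- 3*pi,sqrt( 6),sqrt( 10),sqrt(11 ),sqrt( 11 ), 24/7,7/2,  72*sqrt(2 ) /17]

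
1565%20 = 5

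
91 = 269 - 178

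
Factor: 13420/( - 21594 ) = -2^1*3^(-1)*5^1 * 11^1 * 59^ ( - 1)  =  -110/177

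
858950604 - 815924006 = 43026598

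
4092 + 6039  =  10131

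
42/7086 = 7/1181 = 0.01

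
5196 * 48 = 249408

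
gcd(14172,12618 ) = 6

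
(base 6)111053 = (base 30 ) aal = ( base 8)22151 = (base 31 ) 9ll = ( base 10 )9321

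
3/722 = 3/722 = 0.00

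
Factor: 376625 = 5^3*23^1*131^1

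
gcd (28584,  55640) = 8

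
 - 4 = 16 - 20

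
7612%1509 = 67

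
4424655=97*45615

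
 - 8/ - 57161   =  8/57161 =0.00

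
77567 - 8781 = 68786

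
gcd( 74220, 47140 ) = 20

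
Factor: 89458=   2^1* 44729^1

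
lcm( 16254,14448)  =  130032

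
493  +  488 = 981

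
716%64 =12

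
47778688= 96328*496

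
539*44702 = 24094378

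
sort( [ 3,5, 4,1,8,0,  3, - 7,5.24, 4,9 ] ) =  [ -7,0, 1,3,3, 4,4,5,5.24, 8,9]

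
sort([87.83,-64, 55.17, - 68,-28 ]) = [ - 68, - 64, -28,55.17, 87.83 ]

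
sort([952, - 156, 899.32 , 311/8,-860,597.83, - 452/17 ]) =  [ - 860, - 156,-452/17,311/8, 597.83, 899.32, 952]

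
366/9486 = 61/1581 = 0.04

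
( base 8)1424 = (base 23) 1b6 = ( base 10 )788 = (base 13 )488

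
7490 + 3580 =11070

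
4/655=4/655 = 0.01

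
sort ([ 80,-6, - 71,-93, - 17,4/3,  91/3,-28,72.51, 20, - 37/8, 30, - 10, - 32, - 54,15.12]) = [ -93, - 71,-54 , - 32,-28, - 17, - 10, - 6,  -  37/8,4/3, 15.12,  20, 30,91/3, 72.51, 80 ]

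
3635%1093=356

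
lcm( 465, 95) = 8835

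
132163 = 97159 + 35004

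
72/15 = 24/5 = 4.80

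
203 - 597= -394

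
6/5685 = 2/1895 = 0.00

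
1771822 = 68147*26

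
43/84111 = 43/84111  =  0.00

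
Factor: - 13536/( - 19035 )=2^5 *3^( - 2 ) * 5^( -1) = 32/45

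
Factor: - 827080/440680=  - 899/479 = - 29^1*31^1*479^( - 1 )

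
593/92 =593/92 = 6.45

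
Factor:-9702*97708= - 947963016 =- 2^3*3^2*7^2 * 11^1*13^1*1879^1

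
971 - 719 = 252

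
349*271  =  94579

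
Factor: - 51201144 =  - 2^3*3^2*17^1*59^1 * 709^1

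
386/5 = 77 + 1/5=77.20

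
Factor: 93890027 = 7^2*11^1*43^1*4051^1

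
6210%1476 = 306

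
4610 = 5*922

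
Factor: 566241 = 3^1*13^1 * 14519^1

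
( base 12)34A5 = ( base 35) 4s5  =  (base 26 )8i9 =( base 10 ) 5885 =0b1011011111101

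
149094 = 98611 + 50483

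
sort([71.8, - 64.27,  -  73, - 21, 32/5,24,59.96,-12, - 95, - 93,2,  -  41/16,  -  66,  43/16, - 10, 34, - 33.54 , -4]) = [ - 95, - 93, - 73 , - 66,-64.27, - 33.54, - 21, - 12, - 10,  -  4, - 41/16, 2,43/16,  32/5,24, 34,59.96,71.8]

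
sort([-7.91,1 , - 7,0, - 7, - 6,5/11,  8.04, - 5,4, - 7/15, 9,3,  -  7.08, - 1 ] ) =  [- 7.91, - 7.08, - 7,-7, - 6,  -  5  ,  -  1, - 7/15,0,5/11,1 , 3,  4,8.04, 9] 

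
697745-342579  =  355166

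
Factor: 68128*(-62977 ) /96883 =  - 2^5 * 17^( - 1 ) * 41^( - 1 )*71^1*139^( - 1)*887^1*2129^1 = - 4290497056/96883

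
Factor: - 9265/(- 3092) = 2^( - 2)*5^1 * 17^1*109^1*773^ (-1) 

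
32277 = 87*371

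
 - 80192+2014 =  - 78178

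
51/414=17/138  =  0.12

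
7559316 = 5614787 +1944529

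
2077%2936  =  2077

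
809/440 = 1+369/440 = 1.84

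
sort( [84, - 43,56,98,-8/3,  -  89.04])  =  [ - 89.04,-43, - 8/3,56,84,98]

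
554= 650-96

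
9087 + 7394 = 16481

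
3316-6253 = -2937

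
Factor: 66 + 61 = 127 = 127^1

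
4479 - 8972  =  - 4493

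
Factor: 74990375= 5^3*29^1*137^1*151^1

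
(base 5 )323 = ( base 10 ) 88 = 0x58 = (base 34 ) 2k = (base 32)2o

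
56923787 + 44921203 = 101844990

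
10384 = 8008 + 2376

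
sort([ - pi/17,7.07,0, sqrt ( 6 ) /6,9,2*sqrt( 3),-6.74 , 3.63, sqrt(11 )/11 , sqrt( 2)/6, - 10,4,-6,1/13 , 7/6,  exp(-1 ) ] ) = [ - 10, -6.74, - 6,-pi/17,0, 1/13,sqrt( 2 ) /6,sqrt(11) /11,exp(-1) , sqrt(6) /6, 7/6,2* sqrt (3 ), 3.63,4, 7.07,9 ] 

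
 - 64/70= - 1 + 3/35=-  0.91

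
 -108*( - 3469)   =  374652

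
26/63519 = 26/63519 = 0.00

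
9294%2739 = 1077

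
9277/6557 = 1 + 2720/6557 = 1.41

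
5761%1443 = 1432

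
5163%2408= 347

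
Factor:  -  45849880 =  - 2^3* 5^1 * 479^1*2393^1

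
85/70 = 17/14 = 1.21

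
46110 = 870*53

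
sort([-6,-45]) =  [ - 45, - 6]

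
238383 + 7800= 246183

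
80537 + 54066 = 134603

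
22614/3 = 7538 =7538.00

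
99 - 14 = 85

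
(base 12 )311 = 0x1bd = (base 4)12331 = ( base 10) 445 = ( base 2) 110111101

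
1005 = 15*67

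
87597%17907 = 15969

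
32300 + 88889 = 121189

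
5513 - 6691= - 1178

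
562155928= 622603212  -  60447284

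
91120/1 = 91120 = 91120.00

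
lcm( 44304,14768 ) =44304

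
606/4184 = 303/2092 = 0.14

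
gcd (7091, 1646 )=1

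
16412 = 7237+9175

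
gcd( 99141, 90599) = 1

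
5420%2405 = 610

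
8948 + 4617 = 13565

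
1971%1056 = 915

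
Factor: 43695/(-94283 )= - 3^2*5^1 *7^( - 1)*971^1*13469^( - 1 ) 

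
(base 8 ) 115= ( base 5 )302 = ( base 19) 41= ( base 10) 77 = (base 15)52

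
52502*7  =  367514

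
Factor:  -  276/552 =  - 2^( - 1 ) = - 1/2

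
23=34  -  11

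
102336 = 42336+60000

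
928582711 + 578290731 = 1506873442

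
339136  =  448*757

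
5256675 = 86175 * 61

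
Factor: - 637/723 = -3^( - 1)*7^2*13^1*241^( - 1)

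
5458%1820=1818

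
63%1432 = 63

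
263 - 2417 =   -  2154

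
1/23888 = 1/23888 = 0.00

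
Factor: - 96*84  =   - 2^7 * 3^2*7^1 = -8064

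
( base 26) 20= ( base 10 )52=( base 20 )2c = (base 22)28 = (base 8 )64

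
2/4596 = 1/2298 = 0.00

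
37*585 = 21645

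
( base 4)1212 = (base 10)102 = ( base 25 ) 42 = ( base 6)250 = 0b1100110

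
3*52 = 156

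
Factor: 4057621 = 19^1*31^1 * 83^2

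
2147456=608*3532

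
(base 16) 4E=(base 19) 42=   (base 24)36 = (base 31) 2g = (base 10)78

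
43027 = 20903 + 22124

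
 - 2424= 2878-5302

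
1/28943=1/28943 = 0.00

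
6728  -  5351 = 1377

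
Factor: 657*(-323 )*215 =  - 45625365= - 3^2 * 5^1*17^1*19^1*43^1 * 73^1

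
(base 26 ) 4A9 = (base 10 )2973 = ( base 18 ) 933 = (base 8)5635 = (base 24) 53L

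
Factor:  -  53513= - 59^1*907^1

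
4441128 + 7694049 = 12135177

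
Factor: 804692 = 2^2 * 7^1 *29^1* 991^1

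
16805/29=16805/29  =  579.48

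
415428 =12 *34619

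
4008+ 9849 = 13857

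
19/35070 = 19/35070 = 0.00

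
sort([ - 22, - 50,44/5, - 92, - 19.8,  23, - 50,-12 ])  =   [ - 92, - 50, - 50, - 22,-19.8, - 12, 44/5, 23]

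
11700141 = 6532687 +5167454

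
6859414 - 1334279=5525135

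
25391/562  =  25391/562 = 45.18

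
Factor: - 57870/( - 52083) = 10/9 = 2^1*3^( - 2 )*5^1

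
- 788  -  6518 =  - 7306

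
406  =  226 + 180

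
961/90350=961/90350  =  0.01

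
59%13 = 7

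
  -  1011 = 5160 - 6171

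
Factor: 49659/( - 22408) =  -2^(  -  3 ) * 3^1 * 2801^( - 1)*16553^1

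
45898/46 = 997 + 18/23 = 997.78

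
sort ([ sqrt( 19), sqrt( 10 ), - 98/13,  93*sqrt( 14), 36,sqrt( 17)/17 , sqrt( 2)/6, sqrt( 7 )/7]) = [ - 98/13, sqrt ( 2) /6, sqrt (17)/17, sqrt ( 7)/7, sqrt( 10 ),  sqrt (19 ), 36, 93*sqrt(14 )]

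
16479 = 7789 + 8690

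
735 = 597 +138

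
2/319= 2/319 = 0.01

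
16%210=16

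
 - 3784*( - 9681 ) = 36632904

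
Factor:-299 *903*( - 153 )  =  3^3*7^1*13^1*17^1* 23^1  *43^1  =  41309541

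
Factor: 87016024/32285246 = 43508012/16142623 = 2^2*7^(-1)*79^( - 1)*2467^1 * 4409^1*29191^( - 1)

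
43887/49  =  43887/49  =  895.65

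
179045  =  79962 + 99083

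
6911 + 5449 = 12360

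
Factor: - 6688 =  - 2^5 * 11^1*19^1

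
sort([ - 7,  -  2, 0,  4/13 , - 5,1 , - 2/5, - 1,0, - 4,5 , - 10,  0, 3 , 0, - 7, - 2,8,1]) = [ - 10, - 7, - 7, - 5, - 4, - 2, - 2, - 1, - 2/5,0,0, 0,0,4/13,  1,1,  3 , 5, 8]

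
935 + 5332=6267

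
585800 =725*808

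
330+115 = 445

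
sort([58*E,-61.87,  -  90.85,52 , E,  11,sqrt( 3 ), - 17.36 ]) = [ - 90.85, - 61.87, - 17.36,sqrt(3 ),E,11,52 , 58*E ] 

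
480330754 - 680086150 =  -199755396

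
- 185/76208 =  - 185/76208=- 0.00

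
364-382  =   - 18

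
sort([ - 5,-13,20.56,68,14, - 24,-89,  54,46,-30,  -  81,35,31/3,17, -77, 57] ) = [ -89 ,  -  81,  -  77,-30, - 24, - 13,  -  5,31/3, 14,17,20.56 , 35,46 , 54,57,68 ] 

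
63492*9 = 571428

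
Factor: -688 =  - 2^4*43^1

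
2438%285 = 158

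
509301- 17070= 492231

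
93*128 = 11904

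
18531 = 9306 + 9225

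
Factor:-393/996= - 2^(-2 )*83^( - 1)*131^1 =- 131/332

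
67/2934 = 67/2934=0.02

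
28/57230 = 14/28615 = 0.00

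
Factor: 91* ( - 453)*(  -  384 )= 2^7*3^2*7^1*13^1* 151^1=15829632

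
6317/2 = 3158 + 1/2 =3158.50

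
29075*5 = 145375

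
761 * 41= 31201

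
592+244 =836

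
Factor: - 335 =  - 5^1*67^1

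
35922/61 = 588 + 54/61 = 588.89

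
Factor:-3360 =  -2^5*3^1*5^1*7^1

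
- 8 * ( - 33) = 264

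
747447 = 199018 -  - 548429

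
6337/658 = 6337/658= 9.63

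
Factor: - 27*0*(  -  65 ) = 0 = 0^1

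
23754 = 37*642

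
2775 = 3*925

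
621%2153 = 621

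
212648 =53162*4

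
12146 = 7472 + 4674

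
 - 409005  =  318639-727644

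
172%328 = 172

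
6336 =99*64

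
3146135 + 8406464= 11552599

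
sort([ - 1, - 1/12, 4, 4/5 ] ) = [ - 1,  -  1/12,  4/5,4 ] 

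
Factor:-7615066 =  - 2^1*3807533^1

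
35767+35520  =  71287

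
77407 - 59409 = 17998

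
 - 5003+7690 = 2687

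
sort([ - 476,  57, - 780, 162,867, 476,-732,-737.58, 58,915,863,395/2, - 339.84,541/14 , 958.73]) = [ - 780, - 737.58, - 732, - 476, - 339.84,541/14 , 57,  58,162,395/2,476,863,867, 915, 958.73 ] 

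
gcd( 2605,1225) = 5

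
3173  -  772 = 2401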